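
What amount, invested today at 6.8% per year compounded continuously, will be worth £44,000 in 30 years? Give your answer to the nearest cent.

£5,721.26

P = A·e^(−rt) = 44,000·e^(−2.04).
e^(−2.04) ≈ 0.13002871088, so P ≈ 5,721.2633.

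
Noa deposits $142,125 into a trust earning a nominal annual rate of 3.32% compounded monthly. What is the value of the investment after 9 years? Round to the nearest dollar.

Periodic rate = 3.32%/12 = 0.00276667; periods = 12·9 = 108.
A = 142,125·(1 + 0.0332/12)^108 ≈ 142,125·1.3476838075 ≈ 191,539.5611.

$191,540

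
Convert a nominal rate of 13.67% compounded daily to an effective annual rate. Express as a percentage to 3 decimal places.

14.645%

EAR = (1 + 13.67%/365)^365 − 1 = (1 + 0.000374521)^365 − 1.
(1 + 0.000374521)^365 ≈ 1.146455, so EAR ≈ 14.64548%.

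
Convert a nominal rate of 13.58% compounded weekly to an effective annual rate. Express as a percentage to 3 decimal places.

One year is 52 periods at 0.00261154 each: (1 + 0.00261154)^52 ≈ 1.14525.
EAR = 1.14525 − 1 ≈ 14.52500%.

14.525%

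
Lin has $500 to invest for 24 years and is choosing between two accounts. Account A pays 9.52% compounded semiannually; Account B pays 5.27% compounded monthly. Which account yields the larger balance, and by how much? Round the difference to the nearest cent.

Account A growth factor: (1 + 0.0476)^48 ≈ 9.319304629; balance ≈ 4,659.6523.
Account B growth factor: (1 + 0.0527/12)^288 ≈ 3.532588239; balance ≈ 1,766.2941.
Account A is larger by 2,893.3582.

Account A, by $2,893.36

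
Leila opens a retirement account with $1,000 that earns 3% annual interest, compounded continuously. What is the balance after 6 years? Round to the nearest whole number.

A = P·e^(rt) = 1,000·e^(0.03·6) = 1,000·e^0.18.
e^0.18 ≈ 1.197217363, so A ≈ 1,197.2174.

$1,197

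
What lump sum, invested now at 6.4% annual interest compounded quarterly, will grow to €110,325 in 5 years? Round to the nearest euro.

Periodic rate = 6.4%/4 = 0.016; 20 periods.
P = 110,325/(1 + 0.016)^20 ≈ 110,325/1.37364389069 ≈ 80,315.5758.

€80,316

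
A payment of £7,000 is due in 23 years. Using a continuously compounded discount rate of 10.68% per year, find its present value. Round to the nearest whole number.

£600

P = A·e^(−rt) = 7,000·e^(−2.4564).
e^(−2.4564) ≈ 0.08574307107, so P ≈ 600.2015.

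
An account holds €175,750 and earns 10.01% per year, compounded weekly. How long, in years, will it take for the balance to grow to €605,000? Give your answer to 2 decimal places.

12.36 years

(1 + 0.001925)^(52t) = 605,000/175,750 = 3.4424.
52t·ln(1 + 0.001925) = ln(3.4424); 52t = 1.2362/0.00192315 ≈ 642.7820.
t ≈ 12.3612 years.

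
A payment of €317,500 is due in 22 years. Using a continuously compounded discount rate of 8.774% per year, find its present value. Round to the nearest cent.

€46,071.65

P = A·e^(−rt) = 317,500·e^(−1.93028).
e^(−1.93028) ≈ 0.145107562677, so P ≈ 46,071.6512.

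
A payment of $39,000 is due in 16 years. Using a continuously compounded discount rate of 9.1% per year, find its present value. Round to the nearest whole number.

$9,094

P = A·e^(−rt) = 39,000·e^(−1.456).
e^(−1.456) ≈ 0.2331670802, so P ≈ 9,093.5161.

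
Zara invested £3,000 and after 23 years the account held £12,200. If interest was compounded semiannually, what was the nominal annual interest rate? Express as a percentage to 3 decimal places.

The 46-period growth factor is 12,200/3,000 = 4.06667.
r/2 = 4.06667^(1/46) − 1 ≈ 0.0309659, so r ≈ 2·0.0309659 = 6.19319%.

6.193%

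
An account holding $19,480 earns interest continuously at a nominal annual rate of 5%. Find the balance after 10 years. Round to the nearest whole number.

$32,117

A = P·e^(rt) = 19,480·e^(0.05·10) = 19,480·e^0.5.
e^0.5 ≈ 1.6487212707, so A ≈ 32,117.0904.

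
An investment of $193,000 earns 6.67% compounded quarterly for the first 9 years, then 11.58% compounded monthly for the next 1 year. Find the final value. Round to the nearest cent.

$392,793.87

After 9 years at 6.67%: 193,000 × 1.81366552799 ≈ 350,037.4469.
Then 1 years at 11.58%: 350,037.4469 × 1.12214814364 ≈ 392,793.8712.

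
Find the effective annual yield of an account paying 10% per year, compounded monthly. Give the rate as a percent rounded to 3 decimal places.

EAR = (1 + 10%/12)^12 − 1 = (1 + 0.00833333)^12 − 1.
(1 + 0.00833333)^12 ≈ 1.104713, so EAR ≈ 10.47131%.

10.471%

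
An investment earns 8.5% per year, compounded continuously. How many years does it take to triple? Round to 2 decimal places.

12.92 years

e^(0.085t) = 3, so 0.085t = ln 3 ≈ 1.0986.
t ≈ 1.0986/0.085 ≈ 12.9249.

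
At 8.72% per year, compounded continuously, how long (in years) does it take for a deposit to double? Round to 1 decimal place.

e^(0.0872t) = 2, so 0.0872t = ln 2 ≈ 0.69315.
t ≈ 0.69315/0.0872 ≈ 7.9489.

7.9 years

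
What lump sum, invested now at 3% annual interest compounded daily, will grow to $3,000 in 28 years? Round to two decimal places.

$1,295.18

Periodic rate = 3%/365 = 0.0000821918; 10220 periods.
P = 3,000/(1 + 0.03/365)^10220 ≈ 3,000/2.31628702 ≈ 1,295.1763.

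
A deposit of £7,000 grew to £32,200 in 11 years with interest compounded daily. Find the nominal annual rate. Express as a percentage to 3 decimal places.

13.876%

The 4015-period growth factor is 32,200/7,000 = 4.6.
r/365 = 4.6^(1/4015) − 1 ≈ 0.000380161, so r ≈ 365·0.000380161 = 13.87588%.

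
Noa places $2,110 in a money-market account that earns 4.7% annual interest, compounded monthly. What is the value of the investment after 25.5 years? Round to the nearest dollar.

Periodic rate = 4.7%/12 = 0.00391667; periods = 12·25.5 = 306.
A = 2,110·(1 + 0.047/12)^306 ≈ 2,110·3.307388972 ≈ 6,978.5907.

$6,979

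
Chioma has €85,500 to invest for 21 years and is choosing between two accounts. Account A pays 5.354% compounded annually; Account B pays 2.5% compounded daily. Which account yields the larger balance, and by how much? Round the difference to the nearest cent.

Account A growth factor: (1 + 0.05354)^21 ≈ 2.99000292768; balance ≈ 255,645.2503.
Account B growth factor: (1 + 0.025/365)^7665 ≈ 1.69042845652; balance ≈ 144,531.6330.
Account A is larger by 111,113.6173.

Account A, by €111,113.62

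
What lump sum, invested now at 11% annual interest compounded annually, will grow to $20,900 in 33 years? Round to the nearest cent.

$667.56

Growth factor = (1 + 0.11)^33 ≈ 31.308214453.
P = 20,900/31.308214453 ≈ 667.5564.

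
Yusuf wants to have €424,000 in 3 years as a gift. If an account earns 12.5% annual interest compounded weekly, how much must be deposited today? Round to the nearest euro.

Growth factor = (1 + 0.125/52)^156 ≈ 1.45433681557.
P = 424,000/1.45433681557 ≈ 291,541.8186.

€291,542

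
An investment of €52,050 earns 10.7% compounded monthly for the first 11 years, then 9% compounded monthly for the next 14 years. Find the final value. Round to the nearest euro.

Phase 1: 52,050·(1 + 0.107/12)^132 ≈ 168,004.0897.
Phase 2: 168,004.0897·(1 + 0.0075)^168 ≈ 589,507.1305.

€589,507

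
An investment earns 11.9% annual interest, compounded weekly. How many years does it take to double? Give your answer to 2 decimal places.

(1 + 0.00228846)^(52t) = 2.
52t = ln 2 / ln(1 + 0.00228846) ≈ 0.69315/0.00228585 ≈ 303.2343.
t ≈ 5.8314.

5.83 years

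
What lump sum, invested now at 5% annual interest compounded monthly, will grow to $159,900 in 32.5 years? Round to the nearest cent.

$31,592.66

Periodic rate = 5%/12 = 0.00416667; 390 periods.
P = 159,900/(1 + 0.05/12)^390 ≈ 159,900/5.06130298961 ≈ 31,592.6552.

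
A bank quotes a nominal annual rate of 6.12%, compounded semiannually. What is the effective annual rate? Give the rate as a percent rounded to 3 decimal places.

6.214%

One year is 2 periods at 0.0306 each: (1 + 0.0306)^2 ≈ 1.062136.
EAR = 1.062136 − 1 ≈ 6.21364%.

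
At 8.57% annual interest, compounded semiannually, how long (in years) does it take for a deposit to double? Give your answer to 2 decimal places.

(1 + 0.04285)^(2t) = 2.
2t = ln 2 / ln(1 + 0.04285) ≈ 0.69315/0.0419573 ≈ 16.5203.
t ≈ 8.2601.

8.26 years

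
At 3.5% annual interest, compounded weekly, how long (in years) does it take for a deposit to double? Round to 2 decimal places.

19.81 years

(1 + 0.000673077)^(52t) = 2.
52t = ln 2 / ln(1 + 0.000673077) ≈ 0.69315/0.000672851 ≈ 1030.1652.
t ≈ 19.8109.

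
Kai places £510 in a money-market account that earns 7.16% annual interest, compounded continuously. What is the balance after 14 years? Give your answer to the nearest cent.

A = P·e^(rt) = 510·e^(0.0716·14) = 510·e^1.0024.
e^1.0024 ≈ 2.72481354, so A ≈ 1,389.6549.

£1,389.65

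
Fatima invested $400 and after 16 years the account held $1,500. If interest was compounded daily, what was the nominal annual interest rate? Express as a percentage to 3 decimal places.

The 5840-period growth factor is 1,500/400 = 3.75.
r/365 = 3.75^(1/5840) − 1 ≈ 0.000226354, so r ≈ 365·0.000226354 = 8.26191%.

8.262%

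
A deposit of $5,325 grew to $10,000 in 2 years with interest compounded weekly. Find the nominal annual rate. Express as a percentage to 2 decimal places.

(1 + r/52)^104 = 10,000/5,325 = 1.87793.
1 + r/52 = 1.87793^(1/104) ≈ 1.006078, so r/52 ≈ 0.00607774.
r ≈ 52·0.00607774 = 31.60427%.

31.60%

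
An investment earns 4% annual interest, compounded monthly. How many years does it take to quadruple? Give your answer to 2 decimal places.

34.72 years

(1 + 0.00333333)^(12t) = 4.
12t = ln 4 / ln(1 + 0.00333333) ≈ 1.3863/0.00332779 ≈ 416.5811.
t ≈ 34.7151.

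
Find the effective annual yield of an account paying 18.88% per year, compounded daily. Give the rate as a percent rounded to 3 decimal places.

EAR = (1 + 18.88%/365)^365 − 1 = (1 + 0.00051726)^365 − 1.
(1 + 0.00051726)^365 ≈ 1.20774, so EAR ≈ 20.77404%.

20.774%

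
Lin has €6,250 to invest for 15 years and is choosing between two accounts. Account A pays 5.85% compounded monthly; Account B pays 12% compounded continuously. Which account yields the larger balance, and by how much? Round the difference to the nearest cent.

Account A growth factor: (1 + 0.004875)^180 ≈ 2.3997582902; balance ≈ 14,998.4893.
Account B growth factor: e^(0.12·15) = e^1.8 ≈ 6.0496474644; balance ≈ 37,810.2967.
Account B is larger by 22,811.8073.

Account B, by €22,811.81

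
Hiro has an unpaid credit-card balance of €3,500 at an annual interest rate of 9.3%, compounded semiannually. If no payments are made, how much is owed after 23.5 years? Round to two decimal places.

€29,635.48

Growth factor = (1 + 0.0465)^47 ≈ 8.4672802778.
A ≈ 3,500 × 8.4672802778 ≈ 29,635.4810.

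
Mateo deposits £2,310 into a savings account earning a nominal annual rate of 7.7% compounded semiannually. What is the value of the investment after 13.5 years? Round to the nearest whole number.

£6,406

Periodic rate = 7.7%/2 = 0.0385; periods = 2·13.5 = 27.
A = 2,310·(1 + 0.0385)^27 ≈ 2,310·2.773163807 ≈ 6,406.0084.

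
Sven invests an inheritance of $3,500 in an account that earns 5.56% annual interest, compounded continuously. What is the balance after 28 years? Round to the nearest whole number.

A = P·e^(rt) = 3,500·e^(0.0556·28) = 3,500·e^1.5568.
e^1.5568 ≈ 4.7436173563, so A ≈ 16,602.6607.

$16,603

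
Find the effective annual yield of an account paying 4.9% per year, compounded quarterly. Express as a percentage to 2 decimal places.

4.99%

One year is 4 periods at 0.01225 each: (1 + 0.01225)^4 ≈ 1.049908.
EAR = 1.049908 − 1 ≈ 4.99078%.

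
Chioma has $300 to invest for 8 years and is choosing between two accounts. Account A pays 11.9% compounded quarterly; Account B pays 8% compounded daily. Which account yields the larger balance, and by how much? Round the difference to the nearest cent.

A: (1 + 0.02975)^32 ≈ 2.55515718, so 300 × 2.55515718 ≈ 766.5472.
B: (1 + 0.08/365)^2920 ≈ 1.89634789, so 300 × 1.89634789 ≈ 568.9044.
Difference ≈ 197.6428 in favor of A.

Account A, by $197.64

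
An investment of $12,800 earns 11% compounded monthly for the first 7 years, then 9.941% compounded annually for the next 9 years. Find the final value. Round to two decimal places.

Phase 1: 12,800·(1 + 0.11/12)^84 ≈ 27,548.2062.
Phase 2: 27,548.2062·(1 + 0.09941)^9 ≈ 64,644.3349.

$64,644.33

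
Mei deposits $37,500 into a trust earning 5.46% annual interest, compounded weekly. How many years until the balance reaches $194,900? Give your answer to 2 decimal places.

We need (1 + 0.00105)^(52t) = 5.1973, so 52t = ln 5.1973 / ln 1.00105 ≈ 1570.4865.
t ≈ 1570.4865/52 = 30.2017 years.

30.20 years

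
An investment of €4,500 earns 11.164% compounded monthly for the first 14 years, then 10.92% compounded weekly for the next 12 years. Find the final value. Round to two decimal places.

After 14 years at 11.164%: 4,500 × 4.738565303 ≈ 21,323.5439.
Then 12 years at 10.92%: 21,323.5439 × 3.7025656685 ≈ 78,951.8214.

€78,951.82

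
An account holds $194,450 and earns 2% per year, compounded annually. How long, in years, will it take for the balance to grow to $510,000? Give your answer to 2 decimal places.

48.69 years

(1 + 0.02)^t = 510,000/194,450 = 2.6228.
t·ln(1 + 0.02) = ln(2.6228); t = 0.96424/0.0198026 ≈ 48.6923.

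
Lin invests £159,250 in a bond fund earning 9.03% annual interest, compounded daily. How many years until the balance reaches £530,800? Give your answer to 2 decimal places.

13.33 years

(1 + 0.000247397)^(365t) = 530,800/159,250 = 3.3331.
365t·ln(1 + 0.000247397) = ln(3.3331); 365t = 1.2039/0.000247367 ≈ 4866.9048.
t ≈ 13.3340 years.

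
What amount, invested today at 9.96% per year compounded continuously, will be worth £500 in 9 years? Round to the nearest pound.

P = A·e^(−rt) = 500·e^(−0.8964).
e^(−0.8964) ≈ 0.408035948, so P ≈ 204.0180.

£204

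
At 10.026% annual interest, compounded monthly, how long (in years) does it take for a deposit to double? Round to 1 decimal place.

6.9 years

(1 + 0.008355)^(12t) = 2.
12t = ln 2 / ln(1 + 0.008355) ≈ 0.69315/0.00832029 ≈ 83.3081.
t ≈ 6.9423.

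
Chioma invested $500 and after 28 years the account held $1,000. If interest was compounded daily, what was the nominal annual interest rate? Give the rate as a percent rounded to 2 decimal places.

The 10220-period growth factor is 1,000/500 = 2.
r/365 = 2^(1/10220) − 1 ≈ 0.0000678249, so r ≈ 365·0.0000678249 = 2.47561%.

2.48%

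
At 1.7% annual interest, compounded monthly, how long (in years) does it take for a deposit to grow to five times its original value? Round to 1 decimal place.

(1 + 0.00141667)^(12t) = 5.
12t = ln 5 / ln(1 + 0.00141667) ≈ 1.6094/0.00141566 ≈ 1136.8783.
t ≈ 94.7399.

94.7 years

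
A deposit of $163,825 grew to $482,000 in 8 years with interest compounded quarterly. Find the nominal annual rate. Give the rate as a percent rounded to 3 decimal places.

13.719%

(1 + r/4)^32 = 482,000/163,825 = 2.94216.
1 + r/4 = 2.94216^(1/32) ≈ 1.034298, so r/4 ≈ 0.0342984.
r ≈ 4·0.0342984 = 13.71935%.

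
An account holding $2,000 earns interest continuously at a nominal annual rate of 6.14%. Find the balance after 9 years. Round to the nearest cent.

A = P·e^(rt) = 2,000·e^(0.0614·9) = 2,000·e^0.5526.
e^0.5526 ≈ 1.737765339, so A ≈ 3,475.5307.

$3,475.53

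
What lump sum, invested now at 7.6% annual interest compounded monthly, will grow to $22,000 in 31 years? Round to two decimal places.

Growth factor = (1 + 0.076/12)^372 ≈ 10.470593249.
P = 22,000/10.470593249 ≈ 2,101.1226.

$2,101.12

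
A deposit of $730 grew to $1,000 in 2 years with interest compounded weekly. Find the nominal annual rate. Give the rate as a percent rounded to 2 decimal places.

The 104-period growth factor is 1,000/730 = 1.36986.
r/52 = 1.36986^(1/104) − 1 ≈ 0.00303065, so r ≈ 52·0.00303065 = 15.75937%.

15.76%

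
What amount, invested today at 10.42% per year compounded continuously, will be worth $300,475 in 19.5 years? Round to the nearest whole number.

P = A·e^(−rt) = 300,475·e^(−2.0319).
e^(−2.0319) ≈ 0.131086220569, so P ≈ 39,388.1321.

$39,388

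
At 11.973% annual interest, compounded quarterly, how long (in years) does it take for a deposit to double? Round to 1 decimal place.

(1 + 0.0299325)^(4t) = 2.
4t = ln 2 / ln(1 + 0.0299325) ≈ 0.69315/0.0294933 ≈ 23.5019.
t ≈ 5.8755.

5.9 years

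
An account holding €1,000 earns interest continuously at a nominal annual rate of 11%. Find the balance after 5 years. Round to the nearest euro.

A = P·e^(rt) = 1,000·e^(0.11·5) = 1,000·e^0.55.
e^0.55 ≈ 1.733253018, so A ≈ 1,733.2530.

€1,733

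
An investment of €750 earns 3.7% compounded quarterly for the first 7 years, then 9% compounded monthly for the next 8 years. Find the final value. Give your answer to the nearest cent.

Phase 1: 750·(1 + 0.00925)^28 ≈ 970.5692.
Phase 2: 970.5692·(1 + 0.0075)^96 ≈ 1,988.6198.

€1,988.62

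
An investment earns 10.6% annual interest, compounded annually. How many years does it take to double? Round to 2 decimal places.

(1 + 0.106)^t = 2.
t = ln 2 / ln(1 + 0.106) ≈ 0.69315/0.10075 ≈ 6.8799.

6.88 years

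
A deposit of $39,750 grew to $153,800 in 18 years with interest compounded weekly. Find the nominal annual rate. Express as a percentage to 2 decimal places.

The 936-period growth factor is 153,800/39,750 = 3.86918.
r/52 = 3.86918^(1/936) − 1 ≈ 0.0014466, so r ≈ 52·0.0014466 = 7.52234%.

7.52%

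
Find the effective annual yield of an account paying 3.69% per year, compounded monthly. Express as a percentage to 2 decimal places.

One year is 12 periods at 0.003075 each: (1 + 0.003075)^12 ≈ 1.037531.
EAR = 1.037531 − 1 ≈ 3.75305%.

3.75%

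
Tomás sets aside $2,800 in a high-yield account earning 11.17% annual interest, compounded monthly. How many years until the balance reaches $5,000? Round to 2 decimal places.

5.21 years

(1 + 0.00930833)^(12t) = 5,000/2,800 = 1.7857.
12t·ln(1 + 0.00930833) = ln(1.7857); 12t = 0.57982/0.00926528 ≈ 62.5797.
t ≈ 5.2150 years.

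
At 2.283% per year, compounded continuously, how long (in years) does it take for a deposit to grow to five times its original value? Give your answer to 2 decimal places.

e^(0.02283t) = 5, so 0.02283t = ln 5 ≈ 1.6094.
t ≈ 1.6094/0.02283 ≈ 70.4966.

70.50 years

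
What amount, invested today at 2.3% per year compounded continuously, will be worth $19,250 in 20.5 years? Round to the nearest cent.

$12,013.26

P = A·e^(−rt) = 19,250·e^(−0.4715).
e^(−0.4715) ≈ 0.62406546766, so P ≈ 12,013.2603.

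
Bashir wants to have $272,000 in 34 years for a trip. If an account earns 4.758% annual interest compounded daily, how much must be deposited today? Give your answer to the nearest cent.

$53,957.00

Growth factor = (1 + 0.04758/365)^12410 ≈ 5.04105088499.
P = 272,000/5.04105088499 ≈ 53,957.0035.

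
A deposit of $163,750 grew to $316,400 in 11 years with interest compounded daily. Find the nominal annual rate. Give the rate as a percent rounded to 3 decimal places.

(1 + r/365)^4015 = 316,400/163,750 = 1.93221.
1 + r/365 = 1.93221^(1/4015) ≈ 1.000164, so r/365 ≈ 0.000164065.
r ≈ 365·0.000164065 = 5.98837%.

5.988%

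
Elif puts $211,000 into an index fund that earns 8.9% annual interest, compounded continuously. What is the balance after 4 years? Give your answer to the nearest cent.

A = P·e^(rt) = 211,000·e^(0.089·4) = 211,000·e^0.356.
e^0.356 ≈ 1.42760754826, so A ≈ 301,225.1927.

$301,225.19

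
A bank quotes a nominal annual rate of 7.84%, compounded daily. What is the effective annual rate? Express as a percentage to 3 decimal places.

One year is 365 periods at 0.000214795 each: (1 + 0.000214795)^365 ≈ 1.081546.
EAR = 1.081546 − 1 ≈ 8.15461%.

8.155%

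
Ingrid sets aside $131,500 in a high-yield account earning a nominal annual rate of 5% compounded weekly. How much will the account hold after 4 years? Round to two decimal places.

$160,599.03

Growth factor = (1 + 0.05/52)^208 ≈ 1.22128539646.
A ≈ 131,500 × 1.22128539646 ≈ 160,599.0296.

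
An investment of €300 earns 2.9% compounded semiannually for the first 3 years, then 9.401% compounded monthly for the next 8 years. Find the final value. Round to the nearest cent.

€691.81

After 3 years at 2.9%: 300 × 1.09021539 ≈ 327.0646.
Then 8 years at 9.401%: 327.0646 × 2.11519993 ≈ 691.8071.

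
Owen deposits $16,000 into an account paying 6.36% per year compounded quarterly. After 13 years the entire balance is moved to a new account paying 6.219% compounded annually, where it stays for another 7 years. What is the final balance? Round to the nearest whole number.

$55,435

Phase 1: 16,000·(1 + 0.0159)^52 ≈ 36,338.7446.
Phase 2: 36,338.7446·(1 + 0.06219)^7 ≈ 55,435.1693.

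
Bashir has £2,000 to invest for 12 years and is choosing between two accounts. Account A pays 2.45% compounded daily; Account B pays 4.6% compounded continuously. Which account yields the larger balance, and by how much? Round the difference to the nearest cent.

Account A growth factor: (1 + 0.0245/365)^4380 ≈ 1.341770665; balance ≈ 2,683.5413.
Account B growth factor: e^(0.046·12) = e^0.552 ≈ 1.736722993; balance ≈ 3,473.4460.
Account B is larger by 789.9047.

Account B, by £789.90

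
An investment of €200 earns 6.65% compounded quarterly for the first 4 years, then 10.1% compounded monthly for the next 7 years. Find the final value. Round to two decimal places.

€526.46

Phase 1: 200·(1 + 0.016625)^16 ≈ 260.3770.
Phase 2: 260.3770·(1 + 0.101/12)^84 ≈ 526.4581.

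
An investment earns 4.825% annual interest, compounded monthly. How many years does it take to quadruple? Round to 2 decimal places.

28.79 years

(1 + 0.00402083)^(12t) = 4.
12t = ln 4 / ln(1 + 0.00402083) ≈ 1.3863/0.00401277 ≈ 345.4706.
t ≈ 28.7892.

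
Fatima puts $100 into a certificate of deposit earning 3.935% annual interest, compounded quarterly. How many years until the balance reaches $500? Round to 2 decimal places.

41.10 years

We need (1 + 0.0098375)^(4t) = 5, so 4t = ln 5 / ln 1.009837 ≈ 164.4057.
t ≈ 164.4057/4 = 41.1014 years.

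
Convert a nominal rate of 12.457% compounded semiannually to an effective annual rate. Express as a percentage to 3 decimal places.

12.845%

One year is 2 periods at 0.062285 each: (1 + 0.062285)^2 ≈ 1.128449.
EAR = 1.128449 − 1 ≈ 12.84494%.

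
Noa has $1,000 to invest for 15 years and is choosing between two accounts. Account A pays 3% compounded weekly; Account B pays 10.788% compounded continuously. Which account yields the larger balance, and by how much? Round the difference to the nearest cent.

Account A growth factor: (1 + 0.03/52)^780 ≈ 1.568108698; balance ≈ 1,568.1087.
Account B growth factor: e^(0.10788·15) = e^1.6182 ≈ 5.044002935; balance ≈ 5,044.0029.
Account B is larger by 3,475.8942.

Account B, by $3,475.89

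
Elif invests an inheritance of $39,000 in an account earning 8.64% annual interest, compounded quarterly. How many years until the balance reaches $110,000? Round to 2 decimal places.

12.13 years

(1 + 0.0216)^(4t) = 110,000/39,000 = 2.8205.
4t·ln(1 + 0.0216) = ln(2.8205); 4t = 1.0369/0.02137 ≈ 48.5221.
t ≈ 12.1305 years.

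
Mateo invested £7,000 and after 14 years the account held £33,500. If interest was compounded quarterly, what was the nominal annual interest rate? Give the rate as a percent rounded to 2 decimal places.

The 56-period growth factor is 33,500/7,000 = 4.78571.
r/4 = 4.78571^(1/56) − 1 ≈ 0.0283523, so r ≈ 4·0.0283523 = 11.34090%.

11.34%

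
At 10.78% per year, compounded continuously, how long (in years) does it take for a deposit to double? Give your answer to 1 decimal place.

e^(0.1078t) = 2, so 0.1078t = ln 2 ≈ 0.69315.
t ≈ 0.69315/0.1078 ≈ 6.4299.

6.4 years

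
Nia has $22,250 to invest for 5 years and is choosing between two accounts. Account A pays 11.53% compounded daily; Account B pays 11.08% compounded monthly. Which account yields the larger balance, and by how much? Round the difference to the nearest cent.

Account A, by $975.76

A: (1 + 0.1153/365)^1825 ≈ 1.7796362042, so 22,250 × 1.7796362042 ≈ 39,596.9055.
B: (1 + 0.1108/12)^60 ≈ 1.7357819475, so 22,250 × 1.7357819475 ≈ 38,621.1483.
Difference ≈ 975.7572 in favor of A.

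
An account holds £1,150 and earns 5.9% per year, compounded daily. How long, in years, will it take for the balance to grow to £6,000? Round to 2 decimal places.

We need (1 + 0.000161644)^(365t) = 5.2174, so 365t = ln 5.2174 / ln 1.000162 ≈ 10220.8107.
t ≈ 10220.8107/365 = 28.0022 years.

28.00 years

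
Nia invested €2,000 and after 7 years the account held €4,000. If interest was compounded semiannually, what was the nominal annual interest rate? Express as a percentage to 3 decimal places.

The 14-period growth factor is 4,000/2,000 = 2.
r/2 = 2^(1/14) − 1 ≈ 0.0507566, so r ≈ 2·0.0507566 = 10.15133%.

10.151%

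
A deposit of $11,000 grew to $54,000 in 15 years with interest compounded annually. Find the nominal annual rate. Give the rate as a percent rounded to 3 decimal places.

11.190%

(1 + r)^15 = 54,000/11,000 = 4.90909.
1 + r = 4.90909^(1/15) ≈ 1.111903, so r ≈ 0.111903.
r ≈ 11.19026%.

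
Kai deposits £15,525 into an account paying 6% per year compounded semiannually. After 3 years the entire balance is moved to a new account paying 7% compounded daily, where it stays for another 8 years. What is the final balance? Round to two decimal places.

£32,451.63

Phase 1: 15,525·(1 + 0.03)^6 ≈ 18,537.6619.
Phase 2: 18,537.6619·(1 + 0.07/365)^2920 ≈ 32,451.6325.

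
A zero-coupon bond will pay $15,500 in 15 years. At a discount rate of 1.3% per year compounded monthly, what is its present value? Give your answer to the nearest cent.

Growth factor = (1 + 0.013/12)^180 ≈ 1.2151827187.
P = 15,500/1.2151827187 ≈ 12,755.2834.

$12,755.28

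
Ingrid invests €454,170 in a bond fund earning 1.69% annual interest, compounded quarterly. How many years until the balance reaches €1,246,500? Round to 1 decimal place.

59.9 years

We need (1 + 0.004225)^(4t) = 2.7446, so 4t = ln 2.7446 / ln 1.004225 ≈ 239.4686.
t ≈ 239.4686/4 = 59.8671 years.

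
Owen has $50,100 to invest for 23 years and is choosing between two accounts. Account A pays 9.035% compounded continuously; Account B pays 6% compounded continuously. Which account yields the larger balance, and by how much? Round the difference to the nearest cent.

Account A, by $201,100.09

Account A growth factor: e^(0.09035·23) = e^2.07805 ≈ 7.98887540852; balance ≈ 400,242.6580.
Account B growth factor: e^(0.06·23) = e^1.38 ≈ 3.97490162749; balance ≈ 199,142.5715.
Account A is larger by 201,100.0864.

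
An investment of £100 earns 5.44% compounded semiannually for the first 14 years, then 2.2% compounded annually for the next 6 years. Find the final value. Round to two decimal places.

Phase 1: 100·(1 + 0.0272)^28 ≈ 212.0022.
Phase 2: 212.0022·(1 + 0.022)^6 ≈ 241.5715.

£241.57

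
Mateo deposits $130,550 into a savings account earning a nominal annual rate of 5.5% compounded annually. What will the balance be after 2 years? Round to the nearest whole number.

Annual rate = 5.5% = 0.055; years = 2.
A = 130,550·(1 + 0.055)^2 ≈ 130,550·1.113025 ≈ 145,305.4137.

$145,305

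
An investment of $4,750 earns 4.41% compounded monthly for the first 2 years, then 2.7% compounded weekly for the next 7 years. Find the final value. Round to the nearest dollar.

$6,266

Phase 1: 4,750·(1 + 0.003675)^24 ≈ 5,187.1424.
Phase 2: 5,187.1424·(1 + 0.027/52)^364 ≈ 6,265.9731.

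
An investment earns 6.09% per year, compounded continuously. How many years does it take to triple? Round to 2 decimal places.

18.04 years

e^(0.0609t) = 3, so 0.0609t = ln 3 ≈ 1.0986.
t ≈ 1.0986/0.0609 ≈ 18.0396.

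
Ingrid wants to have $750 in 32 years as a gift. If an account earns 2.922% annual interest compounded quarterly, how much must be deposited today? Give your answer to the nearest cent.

Periodic rate = 2.922%/4 = 0.007305; 128 periods.
P = 750/(1 + 0.007305)^128 ≈ 750/2.5386725 ≈ 295.4300.

$295.43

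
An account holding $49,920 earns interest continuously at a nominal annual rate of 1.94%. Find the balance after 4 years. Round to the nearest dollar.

A = P·e^(rt) = 49,920·e^(0.0194·4) = 49,920·e^0.0776.
e^0.0776 ≈ 1.0806902961, so A ≈ 53,948.0596.

$53,948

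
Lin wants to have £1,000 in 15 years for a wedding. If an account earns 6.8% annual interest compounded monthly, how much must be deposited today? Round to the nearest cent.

£361.63

Growth factor = (1 + 0.068/12)^180 ≈ 2.76522186.
P = 1,000/2.76522186 ≈ 361.6346.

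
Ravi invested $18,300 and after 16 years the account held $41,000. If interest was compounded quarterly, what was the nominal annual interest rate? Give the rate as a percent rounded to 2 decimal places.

5.07%

The 64-period growth factor is 41,000/18,300 = 2.24044.
r/4 = 2.24044^(1/64) − 1 ≈ 0.012684, so r ≈ 4·0.012684 = 5.07360%.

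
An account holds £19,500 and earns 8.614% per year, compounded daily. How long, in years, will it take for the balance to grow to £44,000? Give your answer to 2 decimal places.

(1 + 0.000236)^(365t) = 44,000/19,500 = 2.2564.
365t·ln(1 + 0.000236) = ln(2.2564); 365t = 0.81378/0.000235972 ≈ 3448.6067.
t ≈ 9.4482 years.

9.45 years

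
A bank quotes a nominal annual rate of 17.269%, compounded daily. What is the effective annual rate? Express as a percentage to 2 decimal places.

EAR = (1 + 17.269%/365)^365 − 1 = (1 + 0.000473123)^365 − 1.
(1 + 0.000473123)^365 ≈ 1.188449, so EAR ≈ 18.84491%.

18.84%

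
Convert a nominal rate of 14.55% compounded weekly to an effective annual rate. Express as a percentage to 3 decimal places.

One year is 52 periods at 0.00279808 each: (1 + 0.00279808)^52 ≈ 1.156383.
EAR = 1.156383 − 1 ≈ 15.63828%.

15.638%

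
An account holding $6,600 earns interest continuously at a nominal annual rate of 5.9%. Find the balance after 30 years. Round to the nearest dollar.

$38,748

A = P·e^(rt) = 6,600·e^(0.059·30) = 6,600·e^1.77.
e^1.77 ≈ 5.8708533614, so A ≈ 38,747.6322.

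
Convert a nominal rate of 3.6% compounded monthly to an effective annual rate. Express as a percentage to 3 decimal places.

One year is 12 periods at 0.003 each: (1 + 0.003)^12 ≈ 1.0366.
EAR = 1.0366 − 1 ≈ 3.66000%.

3.660%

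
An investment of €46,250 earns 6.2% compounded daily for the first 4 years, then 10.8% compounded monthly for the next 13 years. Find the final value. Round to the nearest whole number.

After 4 years at 6.2%: 46,250 × 1.28143294413 ≈ 59,266.2737.
Then 13 years at 10.8%: 59,266.2737 × 4.04596324308 ≈ 239,789.1648.

€239,789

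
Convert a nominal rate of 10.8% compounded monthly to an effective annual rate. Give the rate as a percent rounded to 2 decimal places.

One year is 12 periods at 0.009 each: (1 + 0.009)^12 ≈ 1.11351.
EAR = 1.11351 − 1 ≈ 11.35097%.

11.35%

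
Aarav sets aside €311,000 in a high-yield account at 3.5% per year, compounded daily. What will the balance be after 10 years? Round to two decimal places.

Growth factor = (1 + 0.035/365)^3650 ≈ 1.4190437372.
A ≈ 311,000 × 1.4190437372 ≈ 441,322.6023.

€441,322.60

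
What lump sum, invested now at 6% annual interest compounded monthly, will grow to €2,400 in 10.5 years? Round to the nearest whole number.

€1,280

Growth factor = (1 + 0.005)^126 ≈ 1.874665475.
P = 2,400/1.874665475 ≈ 1,280.2284.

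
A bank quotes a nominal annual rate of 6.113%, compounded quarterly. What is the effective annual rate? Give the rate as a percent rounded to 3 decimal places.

EAR = (1 + 6.113%/4)^4 − 1 = (1 + 0.0152825)^4 − 1.
(1 + 0.0152825)^4 ≈ 1.062546, so EAR ≈ 6.25457%.

6.255%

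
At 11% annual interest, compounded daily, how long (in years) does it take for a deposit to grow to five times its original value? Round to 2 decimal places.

(1 + 0.00030137)^(365t) = 5.
365t = ln 5 / ln(1 + 0.00030137) ≈ 1.6094/0.000301324 ≈ 5341.2123.
t ≈ 14.6335.

14.63 years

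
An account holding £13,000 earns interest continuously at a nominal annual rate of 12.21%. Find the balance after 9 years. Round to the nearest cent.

£39,011.22

A = P·e^(rt) = 13,000·e^(0.1221·9) = 13,000·e^1.0989.
e^1.0989 ≈ 3.0008632582, so A ≈ 39,011.2224.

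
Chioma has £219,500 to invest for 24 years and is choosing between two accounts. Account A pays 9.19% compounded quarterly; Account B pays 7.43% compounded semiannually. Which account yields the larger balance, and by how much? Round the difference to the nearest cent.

A: (1 + 0.022975)^96 ≈ 8.852011128386, so 219,500 × 8.852011128386 ≈ 1,943,016.4427.
B: (1 + 0.03715)^48 ≈ 5.759641348483, so 219,500 × 5.759641348483 ≈ 1,264,241.2760.
Difference ≈ 678,775.1667 in favor of A.

Account A, by £678,775.17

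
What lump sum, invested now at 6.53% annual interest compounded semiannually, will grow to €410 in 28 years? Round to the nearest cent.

€67.83

Periodic rate = 6.53%/2 = 0.03265; 56 periods.
P = 410/(1 + 0.03265)^56 ≈ 410/6.04472246 ≈ 67.8278.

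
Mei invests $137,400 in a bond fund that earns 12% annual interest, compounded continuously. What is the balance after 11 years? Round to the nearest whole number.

$514,346

A = P·e^(rt) = 137,400·e^(0.12·11) = 137,400·e^1.32.
e^1.32 ≈ 3.74342137726, so A ≈ 514,346.0972.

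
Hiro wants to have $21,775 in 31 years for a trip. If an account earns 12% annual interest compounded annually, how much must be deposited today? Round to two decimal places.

$648.93

Growth factor = (1 + 0.12)^31 ≈ 33.555112775.
P = 21,775/33.555112775 ≈ 648.9324.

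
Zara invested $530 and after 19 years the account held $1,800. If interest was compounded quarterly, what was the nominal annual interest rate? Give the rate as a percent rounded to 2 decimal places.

(1 + r/4)^76 = 1,800/530 = 3.39623.
1 + r/4 = 3.39623^(1/76) ≈ 1.016218, so r/4 ≈ 0.0162178.
r ≈ 4·0.0162178 = 6.48712%.

6.49%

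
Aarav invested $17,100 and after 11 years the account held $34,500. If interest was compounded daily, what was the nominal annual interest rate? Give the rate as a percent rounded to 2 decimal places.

(1 + r/365)^4015 = 34,500/17,100 = 2.01754.
1 + r/365 = 2.01754^(1/4015) ≈ 1.000175, so r/365 ≈ 0.00017483.
r ≈ 365·0.00017483 = 6.38129%.

6.38%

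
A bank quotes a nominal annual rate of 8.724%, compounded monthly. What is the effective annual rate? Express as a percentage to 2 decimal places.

9.08%

One year is 12 periods at 0.00727 each: (1 + 0.00727)^12 ≈ 1.090814.
EAR = 1.090814 − 1 ≈ 9.08142%.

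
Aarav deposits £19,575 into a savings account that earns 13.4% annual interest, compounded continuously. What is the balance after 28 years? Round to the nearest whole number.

A = P·e^(rt) = 19,575·e^(0.134·28) = 19,575·e^3.752.
e^3.752 ≈ 42.606209263, so A ≈ 834,016.5463.

£834,017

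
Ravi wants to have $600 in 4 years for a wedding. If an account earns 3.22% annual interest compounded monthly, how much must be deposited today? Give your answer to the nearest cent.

Periodic rate = 3.22%/12 = 0.00268333; 48 periods.
P = 600/(1 + 0.0322/12)^48 ≈ 600/1.13726642 ≈ 527.5809.

$527.58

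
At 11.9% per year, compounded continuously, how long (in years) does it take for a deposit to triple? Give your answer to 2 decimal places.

9.23 years

e^(0.119t) = 3, so 0.119t = ln 3 ≈ 1.0986.
t ≈ 1.0986/0.119 ≈ 9.2320.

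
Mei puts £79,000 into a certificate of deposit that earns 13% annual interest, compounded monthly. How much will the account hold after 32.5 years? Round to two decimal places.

£5,280,237.66

Growth factor = (1 + 0.13/12)^390 ≈ 66.83845145388.
A ≈ 79,000 × 66.83845145388 ≈ 5,280,237.6649.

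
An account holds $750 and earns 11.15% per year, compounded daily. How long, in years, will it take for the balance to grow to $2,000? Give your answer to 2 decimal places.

We need (1 + 0.000305479)^(365t) = 2.6667, so 365t = ln 2.6667 / ln 1.000305 ≈ 3211.2767.
t ≈ 3211.2767/365 = 8.7980 years.

8.80 years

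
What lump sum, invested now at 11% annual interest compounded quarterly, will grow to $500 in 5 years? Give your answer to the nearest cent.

$290.63

Periodic rate = 11%/4 = 0.0275; 20 periods.
P = 500/(1 + 0.0275)^20 ≈ 500/1.72042843 ≈ 290.6253.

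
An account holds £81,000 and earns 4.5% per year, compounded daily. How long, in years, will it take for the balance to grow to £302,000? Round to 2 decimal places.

29.25 years

(1 + 0.000123288)^(365t) = 302,000/81,000 = 3.7284.
365t·ln(1 + 0.000123288) = ln(3.7284); 365t = 1.316/0.00012328 ≈ 10674.7006.
t ≈ 29.2458 years.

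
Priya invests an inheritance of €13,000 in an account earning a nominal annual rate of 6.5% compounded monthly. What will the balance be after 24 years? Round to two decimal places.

€61,604.79

Periodic rate = 6.5%/12 = 0.00541667; periods = 12·24 = 288.
A = 13,000·(1 + 0.065/12)^288 ≈ 13,000·4.7388296467 ≈ 61,604.7854.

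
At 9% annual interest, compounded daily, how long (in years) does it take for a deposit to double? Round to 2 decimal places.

7.70 years

(1 + 0.000246575)^(365t) = 2.
365t = ln 2 / ln(1 + 0.000246575) ≈ 0.69315/0.000246545 ≈ 2811.4435.
t ≈ 7.7026.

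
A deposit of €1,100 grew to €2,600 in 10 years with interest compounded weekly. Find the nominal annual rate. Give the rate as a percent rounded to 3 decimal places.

The 520-period growth factor is 2,600/1,100 = 2.36364.
r/52 = 2.36364^(1/520) − 1 ≈ 0.0016556, so r ≈ 52·0.0016556 = 8.60913%.

8.609%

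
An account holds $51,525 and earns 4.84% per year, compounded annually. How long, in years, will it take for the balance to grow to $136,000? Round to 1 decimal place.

20.5 years

We need (1 + 0.0484)^t = 2.6395, so t = ln 2.6395 / ln 1.0484 ≈ 20.5349.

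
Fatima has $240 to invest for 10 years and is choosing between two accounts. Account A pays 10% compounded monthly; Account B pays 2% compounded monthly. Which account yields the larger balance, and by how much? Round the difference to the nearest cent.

Account A, by $356.60

A: (1 + 0.1/12)^120 ≈ 2.70704149, so 240 × 2.70704149 ≈ 649.6900.
B: (1 + 0.02/12)^120 ≈ 1.22119943, so 240 × 1.22119943 ≈ 293.0879.
Difference ≈ 356.6021 in favor of A.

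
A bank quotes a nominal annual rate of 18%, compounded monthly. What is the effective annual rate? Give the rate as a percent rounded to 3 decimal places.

EAR = (1 + 18%/12)^12 − 1 = (1 + 0.015)^12 − 1.
(1 + 0.015)^12 ≈ 1.195618, so EAR ≈ 19.56182%.

19.562%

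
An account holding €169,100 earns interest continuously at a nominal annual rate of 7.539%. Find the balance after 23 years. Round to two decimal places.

€957,628.83

A = P·e^(rt) = 169,100·e^(0.07539·23) = 169,100·e^1.73397.
e^1.73397 ≈ 5.66309181422, so A ≈ 957,628.8258.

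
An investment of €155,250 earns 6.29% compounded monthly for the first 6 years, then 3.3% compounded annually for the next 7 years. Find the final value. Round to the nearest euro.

€283,928

Phase 1: 155,250·(1 + 0.0629/12)^72 ≈ 226,207.1248.
Phase 2: 226,207.1248·(1 + 0.033)^7 ≈ 283,928.2008.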